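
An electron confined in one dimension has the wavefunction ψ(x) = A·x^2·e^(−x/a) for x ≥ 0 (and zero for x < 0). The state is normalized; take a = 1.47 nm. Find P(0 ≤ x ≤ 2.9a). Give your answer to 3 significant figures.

P ≈ 0.687

The probability is P = ∫ |ψ|² dx over [0, 2.9a].
Since A² = 1/(3·a^5/4), this is the region integral divided by the full normalization integral.
Let u = x/a; then A² and the length scale cancel, so P = ∫_{0}^{2.9} u^4·e^(-2·u) du ÷ ∫_{0}^{∞} u^4·e^(-2·u) du.
An antiderivative of u^4·e^(-2·u) is -(u^4/2 + u^3 + 3·u^2/2 + 3·u/2 + 3/4)·e^(-2·u); evaluating from 0 to 2.9 gives ≈ 0.51546, while the full integral is 3/4.
Evaluating gives P = 0.6873.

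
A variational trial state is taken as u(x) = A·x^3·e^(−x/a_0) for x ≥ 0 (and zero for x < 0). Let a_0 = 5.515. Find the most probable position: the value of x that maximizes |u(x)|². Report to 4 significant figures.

x ≈ 16.55

The maximum of |u(x)|² occurs where its derivative vanishes.
This gives x = 3·a_0.
With a_0 = 5.515, the most probable position is 16.545.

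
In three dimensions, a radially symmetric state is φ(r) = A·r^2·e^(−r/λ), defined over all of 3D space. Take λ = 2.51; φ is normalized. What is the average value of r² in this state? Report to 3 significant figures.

⟨r^2⟩ ≈ 88.2

By definition ⟨r²⟩ = ∫ r^2 |φ(r)|² 4πr² dr.
Recall ∫₀^∞ r^m e^(−r/β) dr = m!·β^(m+1), since the A² factors cancel between numerator and denominator, ⟨r²⟩ = 14·λ^2.
Putting λ = 2.51 gives 88.20.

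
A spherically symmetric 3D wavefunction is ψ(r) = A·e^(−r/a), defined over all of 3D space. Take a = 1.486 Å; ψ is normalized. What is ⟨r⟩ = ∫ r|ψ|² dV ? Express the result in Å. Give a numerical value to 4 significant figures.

⟨r⟩ ≈ 2.229 Å

⟨r⟩ = ∫ r |ψ|² 4πr² dr over the full domain.
Recall ∫₀^∞ r^m e^(−r/β) dr = m!·β^(m+1), the ratio of the moment integral to the normalization integral gives ⟨r⟩ = 3·a/2.
With a = 1.486, ⟨r⟩ = 2.2290.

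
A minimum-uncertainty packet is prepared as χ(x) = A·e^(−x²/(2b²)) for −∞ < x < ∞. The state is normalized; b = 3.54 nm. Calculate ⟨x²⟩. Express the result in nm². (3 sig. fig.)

⟨x²⟩ = ∫ x^2 |χ|² dx over the full domain.
With ∫_{−∞}^{∞} x^(2m) e^(−αx²) dx = (2m−1)!!·√π / (2^m α^(m+1/2)), evaluating both integrals, ⟨x²⟩ = b^2/2.
Putting b = 3.54 gives 6.266.

⟨x^2⟩ ≈ 6.27 nm^2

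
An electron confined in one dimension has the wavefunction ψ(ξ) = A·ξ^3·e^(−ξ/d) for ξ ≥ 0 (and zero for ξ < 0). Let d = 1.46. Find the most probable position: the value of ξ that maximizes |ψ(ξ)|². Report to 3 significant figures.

ξ ≈ 4.38

Set d/dξ [|ψ(ξ)|²] = 0 and solve for ξ > 0.
Solving yields ξ = 3·d.
With d = 1.46, the most probable position is 4.380.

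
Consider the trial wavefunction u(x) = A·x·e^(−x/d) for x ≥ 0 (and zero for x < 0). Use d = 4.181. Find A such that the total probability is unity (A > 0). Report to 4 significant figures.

A ≈ 0.2339

Require ∫ |u|² dx = 1 over the whole domain.
Carrying out the integral gives A² · d^3/4.
Hence A² = 1/[d^3/4].
Substituting d = 4.181 gives A² = 0.054729, so A = 0.23394.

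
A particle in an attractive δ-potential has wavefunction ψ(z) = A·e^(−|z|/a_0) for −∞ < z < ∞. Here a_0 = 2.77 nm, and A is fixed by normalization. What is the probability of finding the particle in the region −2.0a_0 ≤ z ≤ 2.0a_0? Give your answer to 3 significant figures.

The probability is P = ∫ |ψ|² dz over [−2.0a_0, 2.0a_0].
With A² fixed by ∫|ψ|² = 1, i.e. A² = (a_0)^(−1), substitute and integrate.
Both integrals are even about z = 0, so only the z ≥ 0 halves are needed (the factors of 2 cancel). Let u = z/a_0; then A² and the length scale cancel, so P = ∫_{0}^{2.0} e^(-2·u) du ÷ ∫_{0}^{∞} e^(-2·u) du.
With ∫ e^(-2·u) du = -e^(-2·u)/2 + C, the region integral is 1/2 - e^(-4)/2 and the full one is 1/2.
Taking the ratio, P = 0.9817.

P ≈ 0.982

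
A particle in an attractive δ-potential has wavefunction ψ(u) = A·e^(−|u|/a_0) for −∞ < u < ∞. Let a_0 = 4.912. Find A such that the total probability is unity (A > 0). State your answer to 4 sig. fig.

The normalization condition is ∫|ψ|² du = 1 from −∞ to ∞.
The integral (without the A² prefactor) comes out to a_0.
Setting this equal to 1 gives A² = 1/(a_0).
Plugging in a_0 = 4.912 yields A = 0.45120.

A ≈ 0.4512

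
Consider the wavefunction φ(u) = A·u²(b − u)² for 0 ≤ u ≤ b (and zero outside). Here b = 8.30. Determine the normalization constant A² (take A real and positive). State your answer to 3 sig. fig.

We need A² ∫|f|² du = 1, taking the integral from 0 to b.
Expanding the polynomial and integrating term by term, ∫|φ|² du = A²·(b^9/630).
Plugging in b = 8.30 yields A = 0.001836.

A^2 ≈ 0.00000337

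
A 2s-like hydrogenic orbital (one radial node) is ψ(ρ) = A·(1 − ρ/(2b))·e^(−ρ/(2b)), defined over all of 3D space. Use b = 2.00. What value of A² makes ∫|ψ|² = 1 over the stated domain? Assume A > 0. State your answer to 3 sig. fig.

Require ∫ |ψ|² 4πρ² dρ = 1 over the whole domain.
Using ∫₀^∞ ρⁿ e^(−αρ) dρ = n!/αⁿ⁺¹, with ψ = A·(1 − ρ/(2b))·e^(−ρ/(2b)), the integral evaluates to A²·[8·π·b^3].
With b = 2.00: A² = 0.004974 and A = 0.07052.

A^2 ≈ 0.00497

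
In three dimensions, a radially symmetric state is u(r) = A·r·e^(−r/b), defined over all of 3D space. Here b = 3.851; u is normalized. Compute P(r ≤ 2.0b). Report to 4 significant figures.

P ≈ 0.3712

P = ∫ |u|² 4πr² dr over r ≤ 2.0b.
A² is fixed by ∫₀^∞ 4πr²|u|² dr = 1, i.e. A² = (3·π·b^5)^(−1).
Substituting t = r/b, A², 4π and the length scale all cancel in the ratio: P = ∫_{0}^{2.0} t^4·e^(-2·t) dt / ∫_{0}^{∞} t^4·e^(-2·t) dt.
Using ∫ t^4·e^(-2·t) dt = -(t^4/2 + t^3 + 3·t^2/2 + 3·t/2 + 3/4)·e^(-2·t), the numerator is 3/4 - 103·e^(-4)/4 and the denominator is 3/4.
Taking the ratio yields P = 0.37116.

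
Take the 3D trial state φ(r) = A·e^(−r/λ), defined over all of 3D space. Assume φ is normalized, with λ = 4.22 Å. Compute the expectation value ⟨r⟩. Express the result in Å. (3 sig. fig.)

⟨r⟩ ≈ 6.33 Å

The expectation value is the |φ|²-weighted average of r: ∫ r|φ|² 4πr² dr.
With ∫₀^∞ r^3 e^(−αr) dr = 3!/α^4, the ratio of the moment integral to the normalization integral gives ⟨r⟩ = 3·λ/2.
With λ = 4.22, ⟨r⟩ = 6.330.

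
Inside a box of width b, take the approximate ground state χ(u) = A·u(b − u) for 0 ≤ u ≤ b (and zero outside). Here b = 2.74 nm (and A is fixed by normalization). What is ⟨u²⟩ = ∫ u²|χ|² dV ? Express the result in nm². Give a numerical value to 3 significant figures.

⟨u^2⟩ ≈ 2.15 nm^2

⟨u²⟩ = ∫ u^2 |χ|² du over the full domain.
Evaluating both integrals, ⟨u²⟩ = 2·b^2/7.
With b = 2.74, ⟨u^2⟩ = 2.145.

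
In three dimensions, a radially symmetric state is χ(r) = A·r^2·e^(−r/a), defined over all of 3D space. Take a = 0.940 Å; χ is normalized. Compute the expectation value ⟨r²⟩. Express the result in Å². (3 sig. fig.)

By definition ⟨r²⟩ = ∫ r^2 |χ(r)|² 4πr² dr.
Recall ∫₀^∞ r^m e^(−r/β) dr = m!·β^(m+1), since the A² factors cancel between numerator and denominator, ⟨r²⟩ = 14·a^2.
With a = 0.940, ⟨r^2⟩ = 12.37.

⟨r^2⟩ ≈ 12.4 Å^2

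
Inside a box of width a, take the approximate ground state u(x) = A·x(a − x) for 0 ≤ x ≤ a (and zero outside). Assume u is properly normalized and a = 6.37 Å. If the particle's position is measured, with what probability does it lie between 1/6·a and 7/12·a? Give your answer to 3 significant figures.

The probability is P = ∫ |u|² dx over [1/6·a, 7/12·a].
With A² fixed by ∫|u|² = 1, i.e. A² = (a^5/30)^(−1), substitute and integrate.
In terms of t = x/a (A² and the length scale cancel between numerator and denominator), P = [∫_{1/6}^{7/12} t^2·(1 - t)^2 dt] / [∫_{0}^{1} t^2·(1 - t)^2 dt].
With ∫ t^2·(1 - t)^2 dt = t^3·(6·t^2 - 15·t + 10)/30 + C, the region integral is ≈ 0.020596 and the full one is 1/30.
Evaluating gives P = 0.6179.

P ≈ 0.618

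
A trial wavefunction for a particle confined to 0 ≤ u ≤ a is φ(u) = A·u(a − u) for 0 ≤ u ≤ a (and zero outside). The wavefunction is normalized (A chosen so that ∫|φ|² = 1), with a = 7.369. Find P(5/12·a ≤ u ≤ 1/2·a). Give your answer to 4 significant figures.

The probability is P = ∫ |φ|² du over [5/12·a, 1/2·a].
Since A² = 1/(a^5/30), this is the region integral divided by the full normalization integral.
In terms of t = u/a (A² and the length scale cancel between numerator and denominator), P = [∫_{5/12}^{1/2} t^2·(1 - t)^2 dt] / [∫_{0}^{1} t^2·(1 - t)^2 dt].
Using ∫ t^2·(1 - t)^2 dt = t^3·(6·t^2 - 15·t + 10)/30, the numerator is ≈ 0.00511269 and the denominator is 1/30.
Taking the ratio, P = 0.15338.

P ≈ 0.1534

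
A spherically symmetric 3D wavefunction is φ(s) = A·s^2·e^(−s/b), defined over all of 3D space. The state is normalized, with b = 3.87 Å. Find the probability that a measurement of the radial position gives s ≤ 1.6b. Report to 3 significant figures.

Integrate the radial probability density 4πs²|φ|² over s ≤ 1.6b.
Normalization gives A² = 1/(45·π·b^7/2).
Let u = s/b; then A², 4π and the length scale all cancel, so P = ∫_{0}^{1.6} u^6·e^(-2·u) du ÷ ∫_{0}^{∞} u^6·e^(-2·u) du.
With ∫ u^6·e^(-2·u) du = -(4·u^6 + 12·u^5 + 30·u^4 + 60·u^3 + 90·u^2 + 90·u + 45)·e^(-2·u)/8 + C, the region integral is ≈ 0.25098 and the full one is 45/8.
The region integral divided by the full integral gives P = 0.04462.

P ≈ 0.0446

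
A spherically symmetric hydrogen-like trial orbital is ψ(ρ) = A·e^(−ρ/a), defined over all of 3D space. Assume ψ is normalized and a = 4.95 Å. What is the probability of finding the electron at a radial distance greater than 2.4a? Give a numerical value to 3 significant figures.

P ≈ 0.143

With dV = 4πρ²dρ, the probability is ∫|ψ|² dV over ρ > 2.4a.
The full normalization integral is A²·[π·a^3] = 1, fixing A².
Substituting u = ρ/a, A², 4π and the length scale all cancel in the ratio: P = ∫_{2.4}^{∞} u^2·e^(-2·u) du / ∫_{0}^{∞} u^2·e^(-2·u) du.
Using ∫ u^2·e^(-2·u) du = -(2·u^2 + 2·u + 1)·e^(-2·u)/4, the numerator is 433·e^(-24/5)/100 and the denominator is 1/4.
Taking the ratio yields P = 0.1425.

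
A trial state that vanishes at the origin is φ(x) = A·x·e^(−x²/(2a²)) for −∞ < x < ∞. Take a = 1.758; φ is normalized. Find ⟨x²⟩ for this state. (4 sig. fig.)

⟨x^2⟩ ≈ 4.636

The expectation value is the |φ|²-weighted average of x^2: ∫ x^2|φ|² dx.
Evaluating both integrals, ⟨x²⟩ = 3·a^2/2.
Putting a = 1.758 gives 4.6358.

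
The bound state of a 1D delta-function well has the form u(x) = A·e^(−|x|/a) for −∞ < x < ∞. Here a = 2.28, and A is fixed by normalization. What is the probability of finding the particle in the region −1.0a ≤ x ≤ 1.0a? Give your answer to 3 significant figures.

P ≈ 0.865

The probability is P = ∫ |u|² dx over [−1.0a, 1.0a].
Since A² = 1/(a), this is the region integral divided by the full normalization integral.
Both integrals are even about x = 0, so only the x ≥ 0 halves are needed (the factors of 2 cancel). Let t = x/a; then A² and the length scale cancel, so P = ∫_{0}^{1.0} e^(-2·t) dt ÷ ∫_{0}^{∞} e^(-2·t) dt.
An antiderivative of e^(-2·t) is -e^(-2·t)/2; evaluating from 0 to 1.0 gives 1/2 - e^(-2)/2, while the full integral is 1/2.
The result is P = 0.8647.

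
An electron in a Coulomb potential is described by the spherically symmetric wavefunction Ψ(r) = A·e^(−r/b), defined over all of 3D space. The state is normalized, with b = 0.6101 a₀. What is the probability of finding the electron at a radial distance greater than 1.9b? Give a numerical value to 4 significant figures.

P ≈ 0.2689

Integrate the radial probability density 4πr²|Ψ|² over r > 1.9b.
The full normalization integral is A²·[π·b^3] = 1, fixing A².
Let u = r/b; then A², 4π and the length scale all cancel, so P = ∫_{1.9}^{∞} u^2·e^(-2·u) du ÷ ∫_{0}^{∞} u^2·e^(-2·u) du.
With ∫ u^2·e^(-2·u) du = -(2·u^2 + 2·u + 1)·e^(-2·u)/4 + C, the region integral is 601·e^(-19/5)/200 and the full one is 1/4.
The region integral divided by the full integral gives P = 0.26890.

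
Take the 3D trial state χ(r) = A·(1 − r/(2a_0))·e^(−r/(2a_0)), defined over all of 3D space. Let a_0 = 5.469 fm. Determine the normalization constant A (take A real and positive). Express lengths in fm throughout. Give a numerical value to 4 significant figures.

We need A² ∫|f|² 4πr² dr = 1, taking the integral from 0 to ∞.
The angular integral contributes 4π, leaving ∫₀^∞ r²|χ|² dr.
With ∫₀^∞ r^4 e^(−αr) dr = 4!/α^5, carrying out the integral gives A² · 8·π·a_0^3.
Setting this equal to 1 gives A² = 1/(8·π·a_0^3).
Plugging in a_0 = 5.469 yields A = 0.015596.

A ≈ 0.01560 fm^(-3/2)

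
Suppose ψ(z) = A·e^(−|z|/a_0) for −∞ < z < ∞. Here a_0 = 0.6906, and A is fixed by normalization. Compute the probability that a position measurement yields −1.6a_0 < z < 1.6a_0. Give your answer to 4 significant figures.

The probability is P = ∫ |ψ|² dz over [−1.6a_0, 1.6a_0].
The normalization integral ∫|ψ|²dz over the whole domain equals a_0·A², and A² cancels in the ratio.
By symmetry take twice the z ≥ 0 contribution in numerator and denominator; the 2's cancel. Let u = z/a_0; then A² and the length scale cancel, so P = ∫_{0}^{1.6} e^(-2·u) du ÷ ∫_{0}^{∞} e^(-2·u) du.
Using ∫ e^(-2·u) du = -e^(-2·u)/2, the numerator is 1/2 - e^(-16/5)/2 and the denominator is 1/2.
The result is P = 0.95924.

P ≈ 0.9592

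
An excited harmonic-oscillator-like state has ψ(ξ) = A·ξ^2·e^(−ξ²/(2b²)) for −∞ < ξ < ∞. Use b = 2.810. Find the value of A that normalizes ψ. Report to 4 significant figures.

Require ∫ |ψ|² dξ = 1 over the whole domain.
With ∫_{−∞}^{∞} ξ^(2m) e^(−αξ²) dξ = (2m−1)!!·√π / (2^m α^(m+1/2)), the integral (without the A² prefactor) comes out to 3·√(π)·b^5/4.
So A² = (3·√(π)·b^5/4)^(−1).
With b = 2.810: A² = 0.0042937 and A = 0.065526.

A ≈ 0.06553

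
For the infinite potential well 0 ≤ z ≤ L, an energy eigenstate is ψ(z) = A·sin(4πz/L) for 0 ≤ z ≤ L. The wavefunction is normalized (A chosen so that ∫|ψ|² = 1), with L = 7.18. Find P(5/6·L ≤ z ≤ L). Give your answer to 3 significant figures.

The probability is P = ∫ |ψ|² dz over [5/6·L, L].
The normalization integral ∫|ψ|²dz over the whole domain equals L/2·A², and A² cancels in the ratio.
Substituting u = z/L, A² and the length scale cancel in the ratio: P = ∫_{5/6}^{1} sin(4·π·u)^2 du / ∫_{0}^{1} sin(4·π·u)^2 du.
Using ∫ sin(4·π·u)^2 du = u/2 - sin(4·π·u)·cos(4·π·u)/(8·π), the numerator is √(3)/(32·π) + 1/12 and the denominator is 1/2.
The result is P = (√(3)/16 + π/6)/π.

P ≈ 0.201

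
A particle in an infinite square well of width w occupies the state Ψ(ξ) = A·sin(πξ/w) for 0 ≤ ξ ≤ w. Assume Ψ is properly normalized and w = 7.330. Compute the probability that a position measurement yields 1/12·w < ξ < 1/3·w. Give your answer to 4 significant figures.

The probability is P = ∫ |Ψ|² dξ over [1/12·w, 1/3·w].
Since A² = 1/(w/2), this is the region integral divided by the full normalization integral.
In terms of u = ξ/w (A² and the length scale cancel between numerator and denominator), P = [∫_{1/12}^{1/3} sin(π·u)^2 du] / [∫_{0}^{1} sin(π·u)^2 du].
An antiderivative of sin(π·u)^2 is u/2 - sin(2·π·u)/(4·π); evaluating from 1/12 to 1/3 gives -√(3)/(8·π) + 1/(8·π) + 1/8, while the full integral is 1/2.
The result is P = (-√(3) + 1 + π)/(4·π).

P ≈ 0.1917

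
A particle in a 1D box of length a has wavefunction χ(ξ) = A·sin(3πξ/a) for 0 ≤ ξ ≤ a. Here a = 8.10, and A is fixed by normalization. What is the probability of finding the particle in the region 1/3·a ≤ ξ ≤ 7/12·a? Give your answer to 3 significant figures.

The probability is P = ∫ |χ|² dξ over [1/3·a, 7/12·a].
With A² fixed by ∫|χ|² = 1, i.e. A² = (a/2)^(−1), substitute and integrate.
In terms of u = ξ/a (A² and the length scale cancel between numerator and denominator), P = [∫_{1/3}^{7/12} sin(3·π·u)^2 du] / [∫_{0}^{1} sin(3·π·u)^2 du].
An antiderivative of sin(3·π·u)^2 is u/2 - sin(6·π·u)/(12·π); evaluating from 1/3 to 7/12 gives 1/(12·π) + 1/8, while the full integral is 1/2.
The result is P = (2 + 3·π)/(12·π).

P ≈ 0.303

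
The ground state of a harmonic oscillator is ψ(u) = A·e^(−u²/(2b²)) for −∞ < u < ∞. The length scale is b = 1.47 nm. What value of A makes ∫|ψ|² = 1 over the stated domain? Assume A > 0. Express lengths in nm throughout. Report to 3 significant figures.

A ≈ 0.620 nm^(-1/2)

Normalization requires ∫|ψ|² du = 1, integrated from −∞ to ∞.
Differentiating ∫e^(−αu²) du = √(π/α) under α to get the higher moments, carrying out the integral gives A² · √(π)·b.
So A² = (√(π)·b)^(−1).
Substituting b = 1.47 gives A² = 0.3838, so A = 0.6195.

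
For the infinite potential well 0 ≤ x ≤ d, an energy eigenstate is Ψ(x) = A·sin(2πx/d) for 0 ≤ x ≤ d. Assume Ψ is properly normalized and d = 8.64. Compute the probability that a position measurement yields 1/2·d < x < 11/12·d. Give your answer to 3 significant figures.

P = ∫_{1/2·d}^{11/12·d} |Ψ(x)|² dx.
Since A² = 1/(d/2), this is the region integral divided by the full normalization integral.
Let u = x/d; then A² and the length scale cancel, so P = ∫_{1/2}^{11/12} sin(2·π·u)^2 du ÷ ∫_{0}^{1} sin(2·π·u)^2 du.
An antiderivative of sin(2·π·u)^2 is u/2 - sin(4·π·u)/(8·π); evaluating from 1/2 to 11/12 gives √(3)/(16·π) + 5/24, while the full integral is 1/2.
The result is P = √(3)/(8·π) + 5/12.

P ≈ 0.486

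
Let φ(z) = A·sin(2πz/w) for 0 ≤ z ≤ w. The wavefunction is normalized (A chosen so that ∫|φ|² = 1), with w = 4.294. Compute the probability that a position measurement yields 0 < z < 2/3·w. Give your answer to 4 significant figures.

|φ|² is the probability density, so P = ∫_{0}^{2/3·w} |φ|² dz.
With A² fixed by ∫|φ|² = 1, i.e. A² = (w/2)^(−1), substitute and integrate.
Let u = z/w; then A² and the length scale cancel, so P = ∫_{0}^{2/3} sin(2·π·u)^2 du ÷ ∫_{0}^{1} sin(2·π·u)^2 du.
An antiderivative of sin(2·π·u)^2 is u/2 - sin(4·π·u)/(8·π); evaluating from 0 to 2/3 gives -√(3)/(16·π) + 1/3, while the full integral is 1/2.
Evaluating gives P = -√(3)/(8·π) + 2/3.

P ≈ 0.5978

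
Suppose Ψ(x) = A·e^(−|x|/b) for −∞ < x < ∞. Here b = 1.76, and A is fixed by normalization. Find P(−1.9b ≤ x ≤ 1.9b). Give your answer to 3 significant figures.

The probability is P = ∫ |Ψ|² dx over [−1.9b, 1.9b].
Since A² = 1/(b), this is the region integral divided by the full normalization integral.
Both integrals are even about x = 0, so only the x ≥ 0 halves are needed (the factors of 2 cancel). Substituting u = x/b, A² and the length scale cancel in the ratio: P = ∫_{0}^{1.9} e^(-2·u) du / ∫_{0}^{∞} e^(-2·u) du.
Using ∫ e^(-2·u) du = -e^(-2·u)/2, the numerator is 1/2 - e^(-19/5)/2 and the denominator is 1/2.
This works out to P = 0.9776.

P ≈ 0.978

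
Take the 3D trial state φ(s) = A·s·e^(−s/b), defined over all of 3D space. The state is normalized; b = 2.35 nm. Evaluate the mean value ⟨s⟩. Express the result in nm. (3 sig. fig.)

⟨s⟩ ≈ 5.88 nm

By definition ⟨s⟩ = ∫ s |φ(s)|² 4πs² ds.
Evaluating both integrals, ⟨s⟩ = 5·b/2.
Putting b = 2.35 gives 5.875.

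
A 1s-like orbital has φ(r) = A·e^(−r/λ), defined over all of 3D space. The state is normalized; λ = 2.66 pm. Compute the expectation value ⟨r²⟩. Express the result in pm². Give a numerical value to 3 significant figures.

⟨r²⟩ = ∫ r^2 |φ|² 4πr² dr over the full domain.
Since the A² factors cancel between numerator and denominator, ⟨r²⟩ = 3·λ^2.
With λ = 2.66, ⟨r^2⟩ = 21.23.

⟨r^2⟩ ≈ 21.2 pm^2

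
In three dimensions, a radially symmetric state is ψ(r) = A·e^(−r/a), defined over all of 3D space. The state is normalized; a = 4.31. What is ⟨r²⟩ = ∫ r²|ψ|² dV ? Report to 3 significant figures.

⟨r^2⟩ ≈ 55.7

⟨r²⟩ = ∫ r^2 |ψ|² 4πr² dr over the full domain.
With ∫₀^∞ r^4 e^(−αr) dr = 4!/α^5, the ratio of the moment integral to the normalization integral gives ⟨r²⟩ = 3·a^2.
With a = 4.31, ⟨r^2⟩ = 55.73.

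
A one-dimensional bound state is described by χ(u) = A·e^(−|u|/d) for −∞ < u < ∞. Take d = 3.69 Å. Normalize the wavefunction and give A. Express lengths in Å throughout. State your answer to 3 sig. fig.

A ≈ 0.521 Å^(-1/2)

The normalization condition is ∫|χ|² du = 1 from −∞ to ∞.
Using ∫₀^∞ uⁿ e^(−αu) du = n!/αⁿ⁺¹, ∫|χ|² du = A²·(d).
Hence A² = 1/[d].
Plugging in d = 3.69 yields A = 0.5206.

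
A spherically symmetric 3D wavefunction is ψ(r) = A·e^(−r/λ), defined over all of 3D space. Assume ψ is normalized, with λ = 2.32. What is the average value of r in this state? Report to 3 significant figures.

⟨r⟩ ≈ 3.48

By definition ⟨r⟩ = ∫ r |ψ(r)|² 4πr² dr.
Recall ∫₀^∞ r^m e^(−r/β) dr = m!·β^(m+1), since the A² factors cancel between numerator and denominator, ⟨r⟩ = 3·λ/2.
With λ = 2.32, ⟨r⟩ = 3.480.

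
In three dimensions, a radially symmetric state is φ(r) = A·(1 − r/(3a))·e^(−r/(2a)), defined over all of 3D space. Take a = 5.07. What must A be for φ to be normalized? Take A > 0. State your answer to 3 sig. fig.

We need A² ∫|f|² 4πr² dr = 1, taking the integral from 0 to ∞.
(Spherical symmetry: dV = 4πr² dr.)
The integral (without the A² prefactor) comes out to 8·π·a^3/3.
So A² = (8·π·a^3/3)^(−1).
Plugging in a = 5.07 yields A = 0.03026.

A ≈ 0.0303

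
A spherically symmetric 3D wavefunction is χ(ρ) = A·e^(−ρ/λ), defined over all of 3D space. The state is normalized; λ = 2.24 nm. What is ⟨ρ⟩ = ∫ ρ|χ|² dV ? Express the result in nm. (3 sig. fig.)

By definition ⟨ρ⟩ = ∫ ρ |χ(ρ)|² 4πρ² dρ.
With ∫₀^∞ ρ^3 e^(−αρ) dρ = 3!/α^4, evaluating both integrals, ⟨ρ⟩ = 3·λ/2.
Putting λ = 2.24 gives 3.360.

⟨ρ⟩ ≈ 3.36 nm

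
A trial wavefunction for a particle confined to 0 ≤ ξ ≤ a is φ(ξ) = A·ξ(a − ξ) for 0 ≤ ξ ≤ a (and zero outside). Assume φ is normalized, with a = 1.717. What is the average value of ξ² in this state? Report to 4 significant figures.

The expectation value is the |φ|²-weighted average of ξ^2: ∫ ξ^2|φ|² dξ.
Evaluating both integrals, ⟨ξ²⟩ = 2·a^2/7.
Putting a = 1.717 gives 0.84231.

⟨ξ^2⟩ ≈ 0.8423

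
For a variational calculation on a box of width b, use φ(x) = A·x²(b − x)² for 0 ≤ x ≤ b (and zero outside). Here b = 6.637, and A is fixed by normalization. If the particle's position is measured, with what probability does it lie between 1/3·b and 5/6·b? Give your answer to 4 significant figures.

P = ∫_{1/3·b}^{5/6·b} |φ(x)|² dx.
The normalization integral ∫|φ|²dx over the whole domain equals b^9/630·A², and A² cancels in the ratio.
Let u = x/b; then A² and the length scale cancel, so P = ∫_{1/3}^{5/6} u^4·(1 - u)^4 du ÷ ∫_{0}^{1} u^4·(1 - u)^4 du.
An antiderivative of u^4·(1 - u)^4 is u^5·(70·u^4 - 315·u^3 + 540·u^2 - 420·u + 126)/630; evaluating from 1/3 to 5/6 gives ≈ 0.00134318, while the full integral is 1/630.
Taking the ratio, P = 0.84620.

P ≈ 0.8462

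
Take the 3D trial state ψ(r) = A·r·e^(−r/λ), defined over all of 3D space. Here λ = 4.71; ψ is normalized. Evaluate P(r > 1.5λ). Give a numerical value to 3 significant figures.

With dV = 4πr²dr, the probability is ∫|ψ|² dV over r > 1.5λ.
Normalization gives A² = 1/(3·π·λ^5).
Let u = r/λ; then A², 4π and the length scale all cancel, so P = ∫_{1.5}^{∞} u^4·e^(-2·u) du ÷ ∫_{0}^{∞} u^4·e^(-2·u) du.
Using ∫ u^4·e^(-2·u) du = -(u^4/2 + u^3 + 3·u^2/2 + 3·u/2 + 3/4)·e^(-2·u), the numerator is 393·e^(-3)/32 and the denominator is 3/4.
This evaluates to P = 0.8153.

P ≈ 0.815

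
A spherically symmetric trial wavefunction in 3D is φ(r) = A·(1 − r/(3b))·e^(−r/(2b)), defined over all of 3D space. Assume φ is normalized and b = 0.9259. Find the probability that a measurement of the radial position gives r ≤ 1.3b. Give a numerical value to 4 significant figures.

P ≈ 0.2127

Integrate the radial probability density 4πr²|φ|² over r ≤ 1.3b.
The full normalization integral is A²·[8·π·b^3/3] = 1, fixing A².
Substituting u = r/b, A², 4π and the length scale all cancel in the ratio: P = ∫_{0}^{1.3} u^2·(1 - u/3)^2·e^(-u) du / ∫_{0}^{∞} u^2·(1 - u/3)^2·e^(-u) du.
Using ∫ u^2·(1 - u/3)^2·e^(-u) du = (-u^4 + 2·u^3 - 3·u^2 - 6·u - 6)·e^(-u)/9, the numerator is ≈ 0.141828 and the denominator is 2/3.
Taking the ratio yields P = 0.21274.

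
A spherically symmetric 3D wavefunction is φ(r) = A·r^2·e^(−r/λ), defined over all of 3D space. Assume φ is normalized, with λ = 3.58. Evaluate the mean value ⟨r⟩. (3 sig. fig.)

By definition ⟨r⟩ = ∫ r |φ(r)|² 4πr² dr.
Evaluating both integrals, ⟨r⟩ = 7·λ/2.
With λ = 3.58, ⟨r⟩ = 12.53.

⟨r⟩ ≈ 12.5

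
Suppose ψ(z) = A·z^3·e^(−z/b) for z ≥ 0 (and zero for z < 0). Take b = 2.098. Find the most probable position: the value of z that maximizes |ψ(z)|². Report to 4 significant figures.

z ≈ 6.294

Set d/dz [|ψ(z)|²] = 0 and solve for z > 0.
This gives z = 3·b.
With b = 2.098, the most probable position is 6.2940.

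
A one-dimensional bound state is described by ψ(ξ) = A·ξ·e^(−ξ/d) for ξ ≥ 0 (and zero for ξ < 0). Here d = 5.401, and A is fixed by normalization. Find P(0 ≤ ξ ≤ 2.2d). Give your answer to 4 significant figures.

P ≈ 0.8149

The probability is P = ∫ |ψ|² dξ over [0, 2.2d].
Since A² = 1/(d^3/4), this is the region integral divided by the full normalization integral.
Substituting u = ξ/d, A² and the length scale cancel in the ratio: P = ∫_{0}^{2.2} u^2·e^(-2·u) du / ∫_{0}^{∞} u^2·e^(-2·u) du.
With ∫ u^2·e^(-2·u) du = -(2·u^2 + 2·u + 1)·e^(-2·u)/4 + C, the region integral is 1/4 - 377·e^(-22/5)/100 and the full one is 1/4.
Taking the ratio, P = 0.81486.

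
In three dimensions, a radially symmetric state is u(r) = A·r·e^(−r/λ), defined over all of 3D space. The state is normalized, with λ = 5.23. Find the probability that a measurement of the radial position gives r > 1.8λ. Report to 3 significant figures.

With dV = 4πr²dr, the probability is ∫|u|² dV over r > 1.8λ.
Normalization gives A² = 1/(3·π·λ^5).
In terms of t = r/λ (A², 4π and the length scale all cancel between numerator and denominator), P = [∫_{1.8}^{∞} t^4·e^(-2·t) dt] / [∫_{0}^{∞} t^4·e^(-2·t) dt].
With ∫ t^4·e^(-2·t) dt = -(t^4/2 + t^3 + 3·t^2/2 + 3·t/2 + 3/4)·e^(-2·t) + C, the region integral is ≈ 0.52983 and the full one is 3/4.
The region integral divided by the full integral gives P = 0.7064.

P ≈ 0.706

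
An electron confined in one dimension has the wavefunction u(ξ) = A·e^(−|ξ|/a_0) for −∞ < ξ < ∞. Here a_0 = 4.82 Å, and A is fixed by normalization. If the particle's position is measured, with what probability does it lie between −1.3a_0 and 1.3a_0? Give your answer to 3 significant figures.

P ≈ 0.926

P = ∫_{−1.3a_0}^{1.3a_0} |u(ξ)|² dξ.
The normalization integral ∫|u|²dξ over the whole domain equals a_0·A², and A² cancels in the ratio.
By symmetry take twice the ξ ≥ 0 contribution in numerator and denominator; the 2's cancel. In terms of t = ξ/a_0 (A² and the length scale cancel between numerator and denominator), P = [∫_{0}^{1.3} e^(-2·t) dt] / [∫_{0}^{∞} e^(-2·t) dt].
Using ∫ e^(-2·t) dt = -e^(-2·t)/2, the numerator is 1/2 - e^(-13/5)/2 and the denominator is 1/2.
The result is P = 0.9257.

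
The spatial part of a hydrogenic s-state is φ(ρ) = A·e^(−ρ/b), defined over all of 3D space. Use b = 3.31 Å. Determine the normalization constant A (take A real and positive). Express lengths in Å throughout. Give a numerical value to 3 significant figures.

The normalization condition is ∫|φ|² 4πρ² dρ = 1 from 0 to ∞.
In 3D with spherical symmetry the volume element is 4πρ² dρ.
Recall ∫₀^∞ ρ^m e^(−ρ/β) dρ = m!·β^(m+1), ∫|φ|² 4πρ² dρ = A²·(π·b^3).
Hence A² = 1/[π·b^3].
Plugging in b = 3.31 yields A = 0.09369.

A ≈ 0.0937 Å^(-3/2)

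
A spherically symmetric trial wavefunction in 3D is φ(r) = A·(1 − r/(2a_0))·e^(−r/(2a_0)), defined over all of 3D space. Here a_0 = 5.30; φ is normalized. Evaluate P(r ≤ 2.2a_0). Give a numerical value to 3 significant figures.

P ≈ 0.0528

Integrate the radial probability density 4πr²|φ|² over r ≤ 2.2a_0.
Normalization gives A² = 1/(8·π·a_0^3).
Let u = r/a_0; then A², 4π and the length scale all cancel, so P = ∫_{0}^{2.2} u^2·(1 - u/2)^2·e^(-u) du ÷ ∫_{0}^{∞} u^2·(1 - u/2)^2·e^(-u) du.
Using ∫ u^2·(1 - u/2)^2·e^(-u) du = -(u^4/4 + u^2 + 2·u + 2)·e^(-u), the numerator is ≈ 0.10566 and the denominator is 2.
The region integral divided by the full integral gives P = 0.05283.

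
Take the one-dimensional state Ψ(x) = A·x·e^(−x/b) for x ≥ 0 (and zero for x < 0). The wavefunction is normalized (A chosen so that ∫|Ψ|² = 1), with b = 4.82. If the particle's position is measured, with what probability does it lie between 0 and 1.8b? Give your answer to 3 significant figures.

P = ∫_{0}^{1.8b} |Ψ(x)|² dx.
The normalization integral ∫|Ψ|²dx over the whole domain equals b^3/4·A², and A² cancels in the ratio.
Let u = x/b; then A² and the length scale cancel, so P = ∫_{0}^{1.8} u^2·e^(-2·u) du ÷ ∫_{0}^{∞} u^2·e^(-2·u) du.
With ∫ u^2·e^(-2·u) du = -(2·u^2 + 2·u + 1)·e^(-2·u)/4 + C, the region integral is 1/4 - 277·e^(-18/5)/100 and the full one is 1/4.
This works out to P = 0.6973.

P ≈ 0.697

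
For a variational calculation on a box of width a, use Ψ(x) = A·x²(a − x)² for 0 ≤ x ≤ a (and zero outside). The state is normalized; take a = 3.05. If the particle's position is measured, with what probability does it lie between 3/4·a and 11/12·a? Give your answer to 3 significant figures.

P ≈ 0.0485

P = ∫_{3/4·a}^{11/12·a} |Ψ(x)|² dx.
The normalization integral ∫|Ψ|²dx over the whole domain equals a^9/630·A², and A² cancels in the ratio.
Substituting u = x/a, A² and the length scale cancel in the ratio: P = ∫_{3/4}^{11/12} u^4·(1 - u)^4 du / ∫_{0}^{1} u^4·(1 - u)^4 du.
Using ∫ u^4·(1 - u)^4 du = u^5·(70·u^4 - 315·u^3 + 540·u^2 - 420·u + 126)/630, the numerator is ≈ 0.000077059 and the denominator is 1/630.
This works out to P = 0.04855.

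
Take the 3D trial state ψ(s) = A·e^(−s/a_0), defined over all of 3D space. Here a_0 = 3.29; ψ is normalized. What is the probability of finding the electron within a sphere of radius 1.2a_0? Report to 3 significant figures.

With dV = 4πs²ds, the probability is ∫|ψ|² dV over s ≤ 1.2a_0.
A² is fixed by ∫₀^∞ 4πs²|ψ|² ds = 1, i.e. A² = (π·a_0^3)^(−1).
Substituting u = s/a_0, A², 4π and the length scale all cancel in the ratio: P = ∫_{0}^{1.2} u^2·e^(-2·u) du / ∫_{0}^{∞} u^2·e^(-2·u) du.
With ∫ u^2·e^(-2·u) du = -(2·u^2 + 2·u + 1)·e^(-2·u)/4 + C, the region integral is 1/4 - 157·e^(-12/5)/100 and the full one is 1/4.
Taking the ratio yields P = 0.4303.

P ≈ 0.430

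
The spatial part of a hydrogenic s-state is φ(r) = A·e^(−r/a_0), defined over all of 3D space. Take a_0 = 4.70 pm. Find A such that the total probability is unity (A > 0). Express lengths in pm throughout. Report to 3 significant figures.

A ≈ 0.0554 pm^(-3/2)

Require ∫ |φ|² 4πr² dr = 1 over the whole domain.
(Spherical symmetry: dV = 4πr² dr.)
With ∫₀^∞ r^2 e^(−αr) dr = 2!/α^3, the integral (without the A² prefactor) comes out to π·a_0^3.
Hence A² = 1/[π·a_0^3].
Substituting a_0 = 4.70 gives A² = 0.003066, so A = 0.05537.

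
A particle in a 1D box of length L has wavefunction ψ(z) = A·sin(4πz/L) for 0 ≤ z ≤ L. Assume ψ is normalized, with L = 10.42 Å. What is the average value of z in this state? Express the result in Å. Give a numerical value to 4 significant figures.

By definition ⟨z⟩ = ∫ z |ψ(z)|² dz.
With ∫₀^L sin²(nπz/L) dz = L/2, since the A² factors cancel between numerator and denominator, ⟨z⟩ = L/2.
With L = 10.42, ⟨z⟩ = 5.2100.

⟨z⟩ ≈ 5.210 Å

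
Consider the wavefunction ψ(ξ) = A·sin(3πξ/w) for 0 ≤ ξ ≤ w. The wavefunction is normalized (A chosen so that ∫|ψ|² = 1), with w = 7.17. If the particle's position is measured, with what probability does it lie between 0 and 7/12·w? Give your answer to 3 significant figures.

|ψ|² is the probability density, so P = ∫_{0}^{7/12·w} |ψ|² dξ.
The normalization integral ∫|ψ|²dξ over the whole domain equals w/2·A², and A² cancels in the ratio.
Substituting u = ξ/w, A² and the length scale cancel in the ratio: P = ∫_{0}^{7/12} sin(3·π·u)^2 du / ∫_{0}^{1} sin(3·π·u)^2 du.
An antiderivative of sin(3·π·u)^2 is u/2 - sin(6·π·u)/(12·π); evaluating from 0 to 7/12 gives 1/(12·π) + 7/24, while the full integral is 1/2.
Evaluating gives P = (2 + 7·π)/(12·π).

P ≈ 0.636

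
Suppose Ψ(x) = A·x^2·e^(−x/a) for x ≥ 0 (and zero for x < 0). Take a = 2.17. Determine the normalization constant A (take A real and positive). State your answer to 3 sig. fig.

The normalization condition is ∫|Ψ|² dx = 1 from 0 to ∞.
Carrying out the integral gives A² · 3·a^5/4.
Setting this equal to 1 gives A² = 1/(3·a^5/4).
Substituting a = 2.17 gives A² = 0.02771, so A = 0.1665.

A ≈ 0.166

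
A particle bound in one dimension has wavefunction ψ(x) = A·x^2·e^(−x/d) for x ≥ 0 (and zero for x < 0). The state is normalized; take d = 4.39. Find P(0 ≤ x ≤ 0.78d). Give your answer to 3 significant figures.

P ≈ 0.0215

|ψ|² is the probability density, so P = ∫_{0}^{0.78d} |ψ|² dx.
The normalization integral ∫|ψ|²dx over the whole domain equals 3·d^5/4·A², and A² cancels in the ratio.
Substituting u = x/d, A² and the length scale cancel in the ratio: P = ∫_{0}^{0.78} u^4·e^(-2·u) du / ∫_{0}^{∞} u^4·e^(-2·u) du.
Using ∫ u^4·e^(-2·u) du = -(u^4/2 + u^3 + 3·u^2/2 + 3·u/2 + 3/4)·e^(-2·u), the numerator is ≈ 0.016157 and the denominator is 3/4.
This works out to P = 0.02154.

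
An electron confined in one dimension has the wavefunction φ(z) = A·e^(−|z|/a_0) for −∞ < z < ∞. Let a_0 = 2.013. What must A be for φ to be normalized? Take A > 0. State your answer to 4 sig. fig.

Require ∫ |φ|² dz = 1 over the whole domain.
With ∫₀^∞ z^0 e^(−αz) dz = 0!/α^1, the integral (without the A² prefactor) comes out to a_0.
So A² = (a_0)^(−1).
With a_0 = 2.013: A² = 0.49677 and A = 0.70482.

A ≈ 0.7048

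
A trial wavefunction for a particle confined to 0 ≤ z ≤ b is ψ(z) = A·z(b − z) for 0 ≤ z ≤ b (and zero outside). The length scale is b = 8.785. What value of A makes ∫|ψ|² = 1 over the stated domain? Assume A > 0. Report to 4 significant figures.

We need A² ∫|f|² dz = 1, taking the integral from 0 to b.
With ψ = A·z(b − z), the integral evaluates to A²·[b^5/30].
Setting this equal to 1 gives A² = 1/(b^5/30).
With b = 8.785: A² = 0.00057334 and A = 0.023945.

A ≈ 0.02394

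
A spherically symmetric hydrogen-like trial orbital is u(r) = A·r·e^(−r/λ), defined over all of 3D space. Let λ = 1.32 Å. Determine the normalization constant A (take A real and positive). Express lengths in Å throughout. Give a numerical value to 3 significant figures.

Require ∫ |u|² 4πr² dr = 1 over the whole domain.
(Spherical symmetry: dV = 4πr² dr.)
∫|u|² 4πr² dr = A²·(3·π·λ^5).
Plugging in λ = 1.32 yields A = 0.1627.

A ≈ 0.163 Å^(-5/2)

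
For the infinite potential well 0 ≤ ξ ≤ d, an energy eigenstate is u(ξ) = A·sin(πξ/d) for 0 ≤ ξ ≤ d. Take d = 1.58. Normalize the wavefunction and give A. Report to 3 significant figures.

A ≈ 1.13

The normalization condition is ∫|u|² dξ = 1 from 0 to d.
With ∫₀^d sin²(nπξ/d) dξ = d/2, carrying out the integral gives A² · d/2.
So A² = (d/2)^(−1).
Substituting d = 1.58 gives A² = 1.266, so A = 1.125.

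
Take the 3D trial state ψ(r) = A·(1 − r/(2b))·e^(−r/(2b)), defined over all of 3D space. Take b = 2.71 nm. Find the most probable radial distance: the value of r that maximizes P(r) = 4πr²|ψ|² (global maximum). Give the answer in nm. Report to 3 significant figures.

r ≈ 14.2 nm

The maximum of P(r) = 4πr²|ψ|² occurs where its derivative vanishes.
Solving yields r = b·(√(5) + 3).
With b = 2.71, the most probable radial distance is 14.19 nm.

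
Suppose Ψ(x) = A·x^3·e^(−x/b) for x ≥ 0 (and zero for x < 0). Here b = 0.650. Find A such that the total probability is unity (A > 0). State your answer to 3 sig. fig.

Normalization requires ∫|Ψ|² dx = 1, integrated from 0 to ∞.
Carrying out the integral gives A² · 45·b^7/8.
Setting this equal to 1 gives A² = 1/(45·b^7/8).
Plugging in b = 0.650 yields A = 1.904.

A ≈ 1.90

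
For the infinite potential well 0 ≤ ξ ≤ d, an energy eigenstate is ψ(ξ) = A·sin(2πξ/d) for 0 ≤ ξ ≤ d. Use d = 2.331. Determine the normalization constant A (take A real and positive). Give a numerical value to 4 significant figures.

Require ∫ |ψ|² dξ = 1 over the whole domain.
With ∫₀^d sin²(nπξ/d) dξ = d/2, ∫|ψ|² dξ = A²·(d/2).
Substituting d = 2.331 gives A² = 0.85800, so A = 0.92628.

A ≈ 0.9263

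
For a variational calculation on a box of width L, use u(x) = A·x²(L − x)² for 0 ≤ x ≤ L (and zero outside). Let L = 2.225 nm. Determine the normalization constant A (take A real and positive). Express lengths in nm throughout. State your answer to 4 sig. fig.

The normalization condition is ∫|u|² dx = 1 from 0 to L.
Expanding the polynomial and integrating term by term, the integral (without the A² prefactor) comes out to L^9/630.
Hence A² = 1/[L^9/630].
Plugging in L = 2.225 yields A = 0.68657.

A ≈ 0.6866 nm^(-9/2)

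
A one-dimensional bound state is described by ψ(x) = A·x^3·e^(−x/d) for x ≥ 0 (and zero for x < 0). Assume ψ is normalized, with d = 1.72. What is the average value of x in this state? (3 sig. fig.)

⟨x⟩ = ∫ x |ψ|² dx over the full domain.
Recall ∫₀^∞ x^m e^(−x/β) dx = m!·β^(m+1), evaluating both integrals, ⟨x⟩ = 7·d/2.
Putting d = 1.72 gives 6.020.

⟨x⟩ ≈ 6.02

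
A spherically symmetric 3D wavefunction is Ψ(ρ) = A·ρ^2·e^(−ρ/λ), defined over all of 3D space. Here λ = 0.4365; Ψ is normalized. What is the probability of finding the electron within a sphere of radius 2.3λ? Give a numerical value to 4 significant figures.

With dV = 4πρ²dρ, the probability is ∫|Ψ|² dV over ρ ≤ 2.3λ.
The full normalization integral is A²·[45·π·λ^7/2] = 1, fixing A².
In terms of u = ρ/λ (A², 4π and the length scale all cancel between numerator and denominator), P = [∫_{0}^{2.3} u^6·e^(-2·u) du] / [∫_{0}^{∞} u^6·e^(-2·u) du].
With ∫ u^6·e^(-2·u) du = -(4·u^6 + 12·u^5 + 30·u^4 + 60·u^3 + 90·u^2 + 90·u + 45)·e^(-2·u)/8 + C, the region integral is ≈ 1.02359 and the full one is 45/8.
This evaluates to P = 0.18197.

P ≈ 0.1820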